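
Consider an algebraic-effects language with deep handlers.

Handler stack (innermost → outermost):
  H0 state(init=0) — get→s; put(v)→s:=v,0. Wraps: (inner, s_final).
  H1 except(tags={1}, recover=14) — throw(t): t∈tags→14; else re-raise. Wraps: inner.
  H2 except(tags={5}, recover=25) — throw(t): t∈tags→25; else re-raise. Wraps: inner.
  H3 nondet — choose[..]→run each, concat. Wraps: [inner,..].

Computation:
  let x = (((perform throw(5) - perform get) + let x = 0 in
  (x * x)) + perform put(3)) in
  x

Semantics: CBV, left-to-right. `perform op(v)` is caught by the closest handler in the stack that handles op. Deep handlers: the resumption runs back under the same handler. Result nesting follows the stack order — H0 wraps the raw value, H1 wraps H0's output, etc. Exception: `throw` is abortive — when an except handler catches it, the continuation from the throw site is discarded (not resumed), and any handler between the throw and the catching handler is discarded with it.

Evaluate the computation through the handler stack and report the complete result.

Step-by-step:
throw(5) @ H1 re-raised
throw(5) @ H2 caught ⇒ 25
H3 returns [25]
= [25]

Answer: [25]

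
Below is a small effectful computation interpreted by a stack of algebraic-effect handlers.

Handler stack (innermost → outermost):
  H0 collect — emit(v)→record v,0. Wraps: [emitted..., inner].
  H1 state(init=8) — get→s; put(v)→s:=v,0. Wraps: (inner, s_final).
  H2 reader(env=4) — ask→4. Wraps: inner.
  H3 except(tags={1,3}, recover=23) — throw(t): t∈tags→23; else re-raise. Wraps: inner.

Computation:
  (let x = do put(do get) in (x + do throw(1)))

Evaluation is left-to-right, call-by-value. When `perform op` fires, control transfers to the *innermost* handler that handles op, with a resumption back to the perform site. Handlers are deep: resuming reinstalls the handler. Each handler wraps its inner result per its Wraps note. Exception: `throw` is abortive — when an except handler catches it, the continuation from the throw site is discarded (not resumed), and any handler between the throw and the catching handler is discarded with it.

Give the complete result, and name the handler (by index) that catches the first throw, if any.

Evaluation trace:
get @ H1 ⇒ 8
put(8) @ H1 ⇒ s:=8
throw(1) @ H3 caught ⇒ 23
= 23

Answer: 23 ; first throw caught by: H3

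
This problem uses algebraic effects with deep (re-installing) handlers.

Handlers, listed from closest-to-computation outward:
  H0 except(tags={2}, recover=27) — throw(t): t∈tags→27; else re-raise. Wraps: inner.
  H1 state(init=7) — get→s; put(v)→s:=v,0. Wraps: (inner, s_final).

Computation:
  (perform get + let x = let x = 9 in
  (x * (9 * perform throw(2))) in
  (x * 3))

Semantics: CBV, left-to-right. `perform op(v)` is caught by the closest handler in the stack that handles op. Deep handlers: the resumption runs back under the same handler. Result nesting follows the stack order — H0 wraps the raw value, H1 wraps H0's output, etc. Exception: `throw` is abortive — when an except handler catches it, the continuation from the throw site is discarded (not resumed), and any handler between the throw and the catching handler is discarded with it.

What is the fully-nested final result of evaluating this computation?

Working:
get @ H1 ⇒ 7
throw(2) @ H0 caught ⇒ 27
H1 returns (27, 7)
= (27, 7)

Answer: (27, 7)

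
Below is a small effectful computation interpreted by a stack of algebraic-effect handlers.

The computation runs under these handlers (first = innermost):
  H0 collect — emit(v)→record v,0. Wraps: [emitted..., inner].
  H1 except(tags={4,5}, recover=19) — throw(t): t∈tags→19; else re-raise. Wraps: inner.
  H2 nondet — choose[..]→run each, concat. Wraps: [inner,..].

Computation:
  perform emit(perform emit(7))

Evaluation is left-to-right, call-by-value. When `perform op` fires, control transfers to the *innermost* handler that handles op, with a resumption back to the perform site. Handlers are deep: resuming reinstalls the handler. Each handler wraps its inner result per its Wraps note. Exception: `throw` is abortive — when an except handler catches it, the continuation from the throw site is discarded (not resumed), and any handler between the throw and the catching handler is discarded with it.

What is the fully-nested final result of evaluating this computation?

Answer: [[7, 0, 0]]

Step-by-step:
emit(7) @ H0 ⇒ out+=7
emit(0) @ H0 ⇒ out+=0
H0 returns [7, 0, 0]
H1 returns [7, 0, 0]
H2 returns [[7, 0, 0]]
= [[7, 0, 0]]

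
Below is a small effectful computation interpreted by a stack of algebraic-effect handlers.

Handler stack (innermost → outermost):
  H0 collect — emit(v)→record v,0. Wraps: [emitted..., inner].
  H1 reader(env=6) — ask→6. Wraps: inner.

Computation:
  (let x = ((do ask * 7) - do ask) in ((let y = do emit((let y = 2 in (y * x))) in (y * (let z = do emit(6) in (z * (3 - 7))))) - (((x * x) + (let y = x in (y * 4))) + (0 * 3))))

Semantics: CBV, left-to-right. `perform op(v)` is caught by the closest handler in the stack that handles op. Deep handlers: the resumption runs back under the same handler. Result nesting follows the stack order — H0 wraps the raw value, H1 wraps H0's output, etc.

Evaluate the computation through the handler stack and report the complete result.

Working:
ask @ H1 ⇒ 6
ask @ H1 ⇒ 6
emit(72) @ H0 ⇒ out+=72
emit(6) @ H0 ⇒ out+=6
H0 returns [72, 6, -1440]
H1 returns [72, 6, -1440]
= [72, 6, -1440]

Answer: [72, 6, -1440]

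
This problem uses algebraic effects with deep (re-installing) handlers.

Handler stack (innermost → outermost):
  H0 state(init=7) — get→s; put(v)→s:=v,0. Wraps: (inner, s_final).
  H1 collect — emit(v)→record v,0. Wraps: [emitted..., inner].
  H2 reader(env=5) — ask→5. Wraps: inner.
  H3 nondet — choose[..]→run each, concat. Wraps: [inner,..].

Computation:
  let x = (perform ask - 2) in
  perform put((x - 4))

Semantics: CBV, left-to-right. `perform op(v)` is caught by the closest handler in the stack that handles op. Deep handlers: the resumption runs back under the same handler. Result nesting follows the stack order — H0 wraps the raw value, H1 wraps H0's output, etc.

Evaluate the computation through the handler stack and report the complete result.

Evaluation trace:
ask @ H2 ⇒ 5
put(-1) @ H0 ⇒ s:=-1
H0 returns (0, -1)
H1 returns [(0, -1)]
H2 returns [(0, -1)]
H3 returns [[(0, -1)]]
= [[(0, -1)]]

Answer: [[(0, -1)]]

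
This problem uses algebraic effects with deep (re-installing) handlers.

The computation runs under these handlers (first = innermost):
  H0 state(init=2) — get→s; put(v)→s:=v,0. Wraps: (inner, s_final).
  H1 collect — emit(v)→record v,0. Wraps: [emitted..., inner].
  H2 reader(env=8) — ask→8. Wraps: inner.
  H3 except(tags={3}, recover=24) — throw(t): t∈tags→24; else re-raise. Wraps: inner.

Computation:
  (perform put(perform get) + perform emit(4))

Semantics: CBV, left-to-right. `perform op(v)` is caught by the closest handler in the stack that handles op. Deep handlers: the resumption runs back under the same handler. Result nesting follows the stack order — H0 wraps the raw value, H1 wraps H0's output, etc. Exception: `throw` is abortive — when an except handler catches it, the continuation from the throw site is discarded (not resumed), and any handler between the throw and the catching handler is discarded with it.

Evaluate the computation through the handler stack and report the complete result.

Working:
get @ H0 ⇒ 2
put(2) @ H0 ⇒ s:=2
emit(4) @ H1 ⇒ out+=4
H0 returns (0, 2)
H1 returns [4, (0, 2)]
H2 returns [4, (0, 2)]
H3 returns [4, (0, 2)]
= [4, (0, 2)]

Answer: [4, (0, 2)]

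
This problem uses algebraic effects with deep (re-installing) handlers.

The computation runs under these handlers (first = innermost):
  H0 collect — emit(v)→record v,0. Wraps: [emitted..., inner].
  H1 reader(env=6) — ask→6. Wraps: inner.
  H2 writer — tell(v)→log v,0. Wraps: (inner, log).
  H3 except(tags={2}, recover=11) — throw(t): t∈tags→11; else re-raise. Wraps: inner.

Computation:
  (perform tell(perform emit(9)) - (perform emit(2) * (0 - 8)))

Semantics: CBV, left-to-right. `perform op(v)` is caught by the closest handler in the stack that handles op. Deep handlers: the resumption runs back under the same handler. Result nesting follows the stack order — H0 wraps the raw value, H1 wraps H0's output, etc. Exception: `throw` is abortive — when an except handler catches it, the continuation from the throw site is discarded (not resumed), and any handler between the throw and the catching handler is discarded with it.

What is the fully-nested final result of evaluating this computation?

Answer: ([9, 2, 0], (0))

Step-by-step:
emit(9) @ H0 ⇒ out+=9
tell(0) @ H2 ⇒ log+=0
emit(2) @ H0 ⇒ out+=2
H0 returns [9, 2, 0]
H1 returns [9, 2, 0]
H2 returns ([9, 2, 0], (0))
H3 returns ([9, 2, 0], (0))
= ([9, 2, 0], (0))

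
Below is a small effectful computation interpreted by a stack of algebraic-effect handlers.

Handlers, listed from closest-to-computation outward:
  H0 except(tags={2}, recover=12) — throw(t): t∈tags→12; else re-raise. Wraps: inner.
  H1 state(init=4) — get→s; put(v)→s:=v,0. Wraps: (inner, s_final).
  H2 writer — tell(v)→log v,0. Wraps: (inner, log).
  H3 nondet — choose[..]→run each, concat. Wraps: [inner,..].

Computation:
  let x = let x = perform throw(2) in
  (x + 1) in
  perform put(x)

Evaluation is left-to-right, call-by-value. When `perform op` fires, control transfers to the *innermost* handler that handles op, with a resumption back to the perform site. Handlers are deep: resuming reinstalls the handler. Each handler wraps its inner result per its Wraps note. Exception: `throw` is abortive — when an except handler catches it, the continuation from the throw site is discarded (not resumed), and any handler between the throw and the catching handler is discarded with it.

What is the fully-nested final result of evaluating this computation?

Evaluation trace:
throw(2) @ H0 caught ⇒ 12
H1 returns (12, 4)
H2 returns ((12, 4), ())
H3 returns [((12, 4), ())]
= [((12, 4), ())]

Answer: [((12, 4), ())]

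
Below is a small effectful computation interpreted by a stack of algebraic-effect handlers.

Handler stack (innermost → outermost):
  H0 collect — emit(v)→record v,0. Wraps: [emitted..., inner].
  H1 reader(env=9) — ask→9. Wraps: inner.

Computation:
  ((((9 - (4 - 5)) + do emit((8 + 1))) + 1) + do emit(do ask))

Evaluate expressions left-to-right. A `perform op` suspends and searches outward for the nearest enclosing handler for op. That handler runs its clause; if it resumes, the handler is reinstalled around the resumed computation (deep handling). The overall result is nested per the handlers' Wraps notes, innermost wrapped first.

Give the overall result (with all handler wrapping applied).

Evaluation trace:
emit(9) @ H0 ⇒ out+=9
ask @ H1 ⇒ 9
emit(9) @ H0 ⇒ out+=9
H0 returns [9, 9, 11]
H1 returns [9, 9, 11]
= [9, 9, 11]

Answer: [9, 9, 11]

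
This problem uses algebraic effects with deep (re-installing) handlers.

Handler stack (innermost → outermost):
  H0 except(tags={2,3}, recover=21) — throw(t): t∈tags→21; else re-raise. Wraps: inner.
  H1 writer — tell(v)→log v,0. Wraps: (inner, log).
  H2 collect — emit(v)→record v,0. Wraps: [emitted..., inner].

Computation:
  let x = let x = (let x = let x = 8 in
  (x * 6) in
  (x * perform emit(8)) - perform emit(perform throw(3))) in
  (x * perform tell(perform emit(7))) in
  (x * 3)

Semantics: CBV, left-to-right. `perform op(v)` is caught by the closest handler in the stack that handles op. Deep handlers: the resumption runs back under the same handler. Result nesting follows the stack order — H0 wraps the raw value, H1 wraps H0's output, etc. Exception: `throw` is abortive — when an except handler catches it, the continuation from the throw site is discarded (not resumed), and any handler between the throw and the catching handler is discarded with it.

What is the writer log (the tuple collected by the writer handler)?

Evaluation trace:
emit(8) @ H2 ⇒ out+=8
throw(3) @ H0 caught ⇒ 21
H1 returns (21, ())
H2 returns [8, (21, ())]
= [8, (21, ())]

Answer: ()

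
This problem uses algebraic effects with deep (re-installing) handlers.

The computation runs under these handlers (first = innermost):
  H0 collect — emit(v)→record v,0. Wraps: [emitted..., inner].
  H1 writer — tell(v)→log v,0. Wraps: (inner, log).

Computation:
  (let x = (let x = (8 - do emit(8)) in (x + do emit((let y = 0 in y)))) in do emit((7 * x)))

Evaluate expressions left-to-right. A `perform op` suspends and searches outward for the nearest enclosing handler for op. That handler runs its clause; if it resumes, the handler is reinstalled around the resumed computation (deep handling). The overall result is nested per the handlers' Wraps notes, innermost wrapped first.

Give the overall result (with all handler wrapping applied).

Evaluation trace:
emit(8) @ H0 ⇒ out+=8
emit(0) @ H0 ⇒ out+=0
emit(56) @ H0 ⇒ out+=56
H0 returns [8, 0, 56, 0]
H1 returns ([8, 0, 56, 0], ())
= ([8, 0, 56, 0], ())

Answer: ([8, 0, 56, 0], ())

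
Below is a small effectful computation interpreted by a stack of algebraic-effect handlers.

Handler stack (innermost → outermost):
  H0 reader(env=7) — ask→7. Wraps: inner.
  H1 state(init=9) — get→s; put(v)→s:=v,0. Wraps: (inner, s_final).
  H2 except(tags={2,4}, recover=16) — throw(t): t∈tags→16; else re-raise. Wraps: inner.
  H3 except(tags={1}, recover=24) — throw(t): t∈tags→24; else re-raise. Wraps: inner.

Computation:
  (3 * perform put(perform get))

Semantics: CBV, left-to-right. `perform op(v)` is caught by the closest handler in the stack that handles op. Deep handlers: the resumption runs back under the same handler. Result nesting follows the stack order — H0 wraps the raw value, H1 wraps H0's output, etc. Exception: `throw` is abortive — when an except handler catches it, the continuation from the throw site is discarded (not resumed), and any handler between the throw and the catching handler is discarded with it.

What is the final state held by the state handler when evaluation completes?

Evaluation trace:
get @ H1 ⇒ 9
put(9) @ H1 ⇒ s:=9
H0 returns 0
H1 returns (0, 9)
H2 returns (0, 9)
H3 returns (0, 9)
= (0, 9)

Answer: 9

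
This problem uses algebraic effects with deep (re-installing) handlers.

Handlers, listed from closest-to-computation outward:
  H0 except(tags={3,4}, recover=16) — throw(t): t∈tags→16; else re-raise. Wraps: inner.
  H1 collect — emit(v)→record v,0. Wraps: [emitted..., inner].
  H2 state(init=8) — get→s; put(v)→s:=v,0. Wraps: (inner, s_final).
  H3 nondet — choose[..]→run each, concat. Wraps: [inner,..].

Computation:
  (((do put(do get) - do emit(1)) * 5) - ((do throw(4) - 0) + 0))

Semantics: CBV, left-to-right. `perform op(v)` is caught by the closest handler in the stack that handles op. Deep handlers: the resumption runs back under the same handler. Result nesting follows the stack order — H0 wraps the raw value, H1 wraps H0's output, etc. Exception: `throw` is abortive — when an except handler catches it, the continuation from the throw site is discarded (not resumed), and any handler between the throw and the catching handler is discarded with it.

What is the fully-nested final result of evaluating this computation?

Step-by-step:
get @ H2 ⇒ 8
put(8) @ H2 ⇒ s:=8
emit(1) @ H1 ⇒ out+=1
throw(4) @ H0 caught ⇒ 16
H1 returns [1, 16]
H2 returns ([1, 16], 8)
H3 returns [([1, 16], 8)]
= [([1, 16], 8)]

Answer: [([1, 16], 8)]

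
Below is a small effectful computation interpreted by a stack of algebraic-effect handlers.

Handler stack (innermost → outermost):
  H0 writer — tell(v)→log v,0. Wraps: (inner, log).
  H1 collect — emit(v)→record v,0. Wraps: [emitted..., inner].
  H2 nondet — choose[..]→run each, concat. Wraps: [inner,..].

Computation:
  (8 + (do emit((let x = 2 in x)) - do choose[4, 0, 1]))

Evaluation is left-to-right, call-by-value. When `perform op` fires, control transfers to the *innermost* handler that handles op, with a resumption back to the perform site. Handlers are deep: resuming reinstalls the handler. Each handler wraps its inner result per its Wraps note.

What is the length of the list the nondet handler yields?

Evaluation trace:
emit(2) @ H1 ⇒ out+=2
choose[4, 0, 1] @ H2
  branch[0] choose=4:
    H0 returns (4, ())
    H1 returns [2, (4, ())]
    H2 returns [[2, (4, ())]]
  branch[1] choose=0:
    H0 returns (8, ())
    H1 returns [2, (8, ())]
    H2 returns [[2, (8, ())]]
  branch[2] choose=1:
    H0 returns (7, ())
    H1 returns [2, (7, ())]
    H2 returns [[2, (7, ())]]
= [[2, (4, ())], [2, (8, ())], [2, (7, ())]]

Answer: 3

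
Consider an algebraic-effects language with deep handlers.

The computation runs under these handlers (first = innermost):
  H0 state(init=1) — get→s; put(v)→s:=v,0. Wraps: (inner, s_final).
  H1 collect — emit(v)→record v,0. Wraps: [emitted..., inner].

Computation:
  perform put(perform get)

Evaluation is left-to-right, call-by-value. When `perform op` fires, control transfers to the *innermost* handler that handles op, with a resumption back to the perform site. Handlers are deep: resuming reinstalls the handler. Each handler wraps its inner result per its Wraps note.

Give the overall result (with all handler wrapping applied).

Evaluation trace:
get @ H0 ⇒ 1
put(1) @ H0 ⇒ s:=1
H0 returns (0, 1)
H1 returns [(0, 1)]
= [(0, 1)]

Answer: [(0, 1)]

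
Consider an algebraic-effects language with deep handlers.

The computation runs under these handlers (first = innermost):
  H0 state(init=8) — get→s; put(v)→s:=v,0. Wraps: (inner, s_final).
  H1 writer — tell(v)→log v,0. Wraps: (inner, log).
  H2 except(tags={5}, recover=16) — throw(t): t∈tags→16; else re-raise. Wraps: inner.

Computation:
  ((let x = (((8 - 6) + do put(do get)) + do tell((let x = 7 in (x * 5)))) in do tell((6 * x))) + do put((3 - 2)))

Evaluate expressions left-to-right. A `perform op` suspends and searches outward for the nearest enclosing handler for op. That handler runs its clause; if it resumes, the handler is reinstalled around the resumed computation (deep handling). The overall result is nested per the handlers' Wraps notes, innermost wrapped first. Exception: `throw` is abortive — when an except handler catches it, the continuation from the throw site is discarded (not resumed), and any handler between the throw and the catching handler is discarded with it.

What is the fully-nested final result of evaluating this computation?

Step-by-step:
get @ H0 ⇒ 8
put(8) @ H0 ⇒ s:=8
tell(35) @ H1 ⇒ log+=35
tell(12) @ H1 ⇒ log+=12
put(1) @ H0 ⇒ s:=1
H0 returns (0, 1)
H1 returns ((0, 1), (35, 12))
H2 returns ((0, 1), (35, 12))
= ((0, 1), (35, 12))

Answer: ((0, 1), (35, 12))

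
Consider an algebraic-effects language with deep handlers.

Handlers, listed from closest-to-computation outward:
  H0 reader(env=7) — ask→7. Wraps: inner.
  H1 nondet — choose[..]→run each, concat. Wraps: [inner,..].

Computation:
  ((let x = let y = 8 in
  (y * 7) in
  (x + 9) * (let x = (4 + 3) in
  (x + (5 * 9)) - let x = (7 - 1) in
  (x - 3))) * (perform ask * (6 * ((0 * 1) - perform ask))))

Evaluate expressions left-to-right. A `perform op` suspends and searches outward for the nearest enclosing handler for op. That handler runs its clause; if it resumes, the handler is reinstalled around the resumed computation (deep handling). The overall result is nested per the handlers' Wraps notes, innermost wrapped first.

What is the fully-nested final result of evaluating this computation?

Answer: [-936390]

Step-by-step:
ask @ H0 ⇒ 7
ask @ H0 ⇒ 7
H0 returns -936390
H1 returns [-936390]
= [-936390]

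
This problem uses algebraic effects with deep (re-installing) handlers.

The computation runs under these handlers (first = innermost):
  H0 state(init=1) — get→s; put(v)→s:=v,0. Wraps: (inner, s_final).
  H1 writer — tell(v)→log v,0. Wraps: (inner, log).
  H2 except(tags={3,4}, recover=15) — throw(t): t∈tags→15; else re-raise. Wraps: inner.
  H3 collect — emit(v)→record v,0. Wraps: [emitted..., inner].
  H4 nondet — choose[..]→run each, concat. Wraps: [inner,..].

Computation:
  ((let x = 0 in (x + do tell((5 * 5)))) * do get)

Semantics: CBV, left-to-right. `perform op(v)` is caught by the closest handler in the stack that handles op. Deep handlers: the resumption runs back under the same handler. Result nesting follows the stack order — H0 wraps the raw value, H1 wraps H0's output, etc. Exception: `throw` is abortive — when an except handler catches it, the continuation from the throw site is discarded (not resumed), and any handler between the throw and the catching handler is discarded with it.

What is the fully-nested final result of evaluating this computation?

Evaluation trace:
tell(25) @ H1 ⇒ log+=25
get @ H0 ⇒ 1
H0 returns (0, 1)
H1 returns ((0, 1), (25))
H2 returns ((0, 1), (25))
H3 returns [((0, 1), (25))]
H4 returns [[((0, 1), (25))]]
= [[((0, 1), (25))]]

Answer: [[((0, 1), (25))]]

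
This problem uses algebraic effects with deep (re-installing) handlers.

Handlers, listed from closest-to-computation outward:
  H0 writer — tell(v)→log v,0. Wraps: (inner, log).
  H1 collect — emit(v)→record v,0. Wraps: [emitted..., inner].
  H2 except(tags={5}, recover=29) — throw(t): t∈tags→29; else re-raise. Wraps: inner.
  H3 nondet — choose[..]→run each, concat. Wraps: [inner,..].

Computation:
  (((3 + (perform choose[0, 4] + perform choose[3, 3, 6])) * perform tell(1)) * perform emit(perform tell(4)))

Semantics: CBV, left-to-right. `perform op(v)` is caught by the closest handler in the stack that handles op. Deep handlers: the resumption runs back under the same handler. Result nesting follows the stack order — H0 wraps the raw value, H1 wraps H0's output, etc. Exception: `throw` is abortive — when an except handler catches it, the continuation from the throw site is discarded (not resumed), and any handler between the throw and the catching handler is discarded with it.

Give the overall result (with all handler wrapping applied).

Working:
choose[0, 4] @ H3
  branch[0] choose=0:
    choose[3, 3, 6] @ H3
      branch[0] choose=3:
        tell(1) @ H0 ⇒ log+=1
        tell(4) @ H0 ⇒ log+=4
        emit(0) @ H1 ⇒ out+=0
        H0 returns (0, (1, 4))
        H1 returns [0, (0, (1, 4))]
        H2 returns [0, (0, (1, 4))]
        H3 returns [[0, (0, (1, 4))]]
      branch[1] choose=3:
        tell(1) @ H0 ⇒ log+=1
        tell(4) @ H0 ⇒ log+=4
        emit(0) @ H1 ⇒ out+=0
        H0 returns (0, (1, 4))
        H1 returns [0, (0, (1, 4))]
        H2 returns [0, (0, (1, 4))]
        H3 returns [[0, (0, (1, 4))]]
      branch[2] choose=6:
        tell(1) @ H0 ⇒ log+=1
        tell(4) @ H0 ⇒ log+=4
        emit(0) @ H1 ⇒ out+=0
        H0 returns (0, (1, 4))
        H1 returns [0, (0, (1, 4))]
        H2 returns [0, (0, (1, 4))]
        H3 returns [[0, (0, (1, 4))]]
  branch[1] choose=4:
    choose[3, 3, 6] @ H3
      branch[0] choose=3:
        tell(1) @ H0 ⇒ log+=1
        tell(4) @ H0 ⇒ log+=4
        emit(0) @ H1 ⇒ out+=0
        H0 returns (0, (1, 4))
        H1 returns [0, (0, (1, 4))]
        H2 returns [0, (0, (1, 4))]
        H3 returns [[0, (0, (1, 4))]]
      branch[1] choose=3:
        tell(1) @ H0 ⇒ log+=1
        tell(4) @ H0 ⇒ log+=4
        emit(0) @ H1 ⇒ out+=0
        H0 returns (0, (1, 4))
        H1 returns [0, (0, (1, 4))]
        H2 returns [0, (0, (1, 4))]
        H3 returns [[0, (0, (1, 4))]]
      branch[2] choose=6:
        tell(1) @ H0 ⇒ log+=1
        tell(4) @ H0 ⇒ log+=4
        emit(0) @ H1 ⇒ out+=0
        H0 returns (0, (1, 4))
        H1 returns [0, (0, (1, 4))]
        H2 returns [0, (0, (1, 4))]
        H3 returns [[0, (0, (1, 4))]]
= [[0, (0, (1, 4))], [0, (0, (1, 4))], [0, (0, (1, 4))], [0, (0, (1, 4))], [0, (0, (1, 4))], [0, (0, (1, 4))]]

Answer: [[0, (0, (1, 4))], [0, (0, (1, 4))], [0, (0, (1, 4))], [0, (0, (1, 4))], [0, (0, (1, 4))], [0, (0, (1, 4))]]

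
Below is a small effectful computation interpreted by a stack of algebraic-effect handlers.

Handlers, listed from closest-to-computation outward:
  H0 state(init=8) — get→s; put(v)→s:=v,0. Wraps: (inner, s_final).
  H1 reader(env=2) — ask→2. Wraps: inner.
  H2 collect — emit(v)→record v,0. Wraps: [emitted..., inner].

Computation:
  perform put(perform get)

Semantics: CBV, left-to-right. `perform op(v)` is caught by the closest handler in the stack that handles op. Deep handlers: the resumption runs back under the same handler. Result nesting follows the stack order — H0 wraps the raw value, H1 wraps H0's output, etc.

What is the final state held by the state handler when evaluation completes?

Step-by-step:
get @ H0 ⇒ 8
put(8) @ H0 ⇒ s:=8
H0 returns (0, 8)
H1 returns (0, 8)
H2 returns [(0, 8)]
= [(0, 8)]

Answer: 8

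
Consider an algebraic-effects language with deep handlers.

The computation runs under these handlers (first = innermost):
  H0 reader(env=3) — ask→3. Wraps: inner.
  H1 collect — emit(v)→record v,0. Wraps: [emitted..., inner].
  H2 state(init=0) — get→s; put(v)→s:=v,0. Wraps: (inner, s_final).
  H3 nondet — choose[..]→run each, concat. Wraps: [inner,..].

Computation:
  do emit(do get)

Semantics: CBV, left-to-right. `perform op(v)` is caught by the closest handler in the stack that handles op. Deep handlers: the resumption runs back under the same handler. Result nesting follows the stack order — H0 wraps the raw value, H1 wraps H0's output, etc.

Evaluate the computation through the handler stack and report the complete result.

Answer: [([0, 0], 0)]

Evaluation trace:
get @ H2 ⇒ 0
emit(0) @ H1 ⇒ out+=0
H0 returns 0
H1 returns [0, 0]
H2 returns ([0, 0], 0)
H3 returns [([0, 0], 0)]
= [([0, 0], 0)]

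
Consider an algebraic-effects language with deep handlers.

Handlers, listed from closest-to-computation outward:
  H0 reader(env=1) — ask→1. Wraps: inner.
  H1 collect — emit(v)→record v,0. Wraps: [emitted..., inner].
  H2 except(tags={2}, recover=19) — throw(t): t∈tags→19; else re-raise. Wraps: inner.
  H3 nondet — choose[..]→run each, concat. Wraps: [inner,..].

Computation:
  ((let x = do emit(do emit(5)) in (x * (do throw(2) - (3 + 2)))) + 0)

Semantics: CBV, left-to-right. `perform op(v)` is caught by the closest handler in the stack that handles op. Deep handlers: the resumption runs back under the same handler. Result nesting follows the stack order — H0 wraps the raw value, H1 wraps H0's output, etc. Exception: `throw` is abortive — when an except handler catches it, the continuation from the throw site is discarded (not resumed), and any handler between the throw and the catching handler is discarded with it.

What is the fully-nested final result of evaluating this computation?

Answer: [19]

Step-by-step:
emit(5) @ H1 ⇒ out+=5
emit(0) @ H1 ⇒ out+=0
throw(2) @ H2 caught ⇒ 19
H3 returns [19]
= [19]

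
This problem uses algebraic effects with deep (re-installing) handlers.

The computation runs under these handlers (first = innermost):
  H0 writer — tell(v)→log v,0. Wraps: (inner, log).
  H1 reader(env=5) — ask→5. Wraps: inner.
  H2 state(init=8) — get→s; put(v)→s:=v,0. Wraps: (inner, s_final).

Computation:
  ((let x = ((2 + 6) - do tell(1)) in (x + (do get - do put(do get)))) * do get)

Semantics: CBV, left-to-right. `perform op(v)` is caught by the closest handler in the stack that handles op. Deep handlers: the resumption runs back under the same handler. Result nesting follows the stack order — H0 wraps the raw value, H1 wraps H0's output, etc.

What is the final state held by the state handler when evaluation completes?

Answer: 8

Step-by-step:
tell(1) @ H0 ⇒ log+=1
get @ H2 ⇒ 8
get @ H2 ⇒ 8
put(8) @ H2 ⇒ s:=8
get @ H2 ⇒ 8
H0 returns (128, (1))
H1 returns (128, (1))
H2 returns ((128, (1)), 8)
= ((128, (1)), 8)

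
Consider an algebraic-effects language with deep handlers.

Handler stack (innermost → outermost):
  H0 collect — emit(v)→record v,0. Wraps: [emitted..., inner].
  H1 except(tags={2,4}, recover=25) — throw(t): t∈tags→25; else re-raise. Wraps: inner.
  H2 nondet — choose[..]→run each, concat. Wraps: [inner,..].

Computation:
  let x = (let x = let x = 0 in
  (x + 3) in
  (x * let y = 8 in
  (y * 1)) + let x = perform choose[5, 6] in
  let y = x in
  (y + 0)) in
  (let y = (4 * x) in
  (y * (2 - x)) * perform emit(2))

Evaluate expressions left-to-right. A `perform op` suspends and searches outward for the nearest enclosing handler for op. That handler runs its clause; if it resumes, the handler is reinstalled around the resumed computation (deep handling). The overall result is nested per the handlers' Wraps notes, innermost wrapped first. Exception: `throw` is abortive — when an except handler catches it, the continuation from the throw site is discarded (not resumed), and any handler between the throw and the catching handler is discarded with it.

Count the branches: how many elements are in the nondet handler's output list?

Evaluation trace:
choose[5, 6] @ H2
  branch[0] choose=5:
    emit(2) @ H0 ⇒ out+=2
    H0 returns [2, 0]
    H1 returns [2, 0]
    H2 returns [[2, 0]]
  branch[1] choose=6:
    emit(2) @ H0 ⇒ out+=2
    H0 returns [2, 0]
    H1 returns [2, 0]
    H2 returns [[2, 0]]
= [[2, 0], [2, 0]]

Answer: 2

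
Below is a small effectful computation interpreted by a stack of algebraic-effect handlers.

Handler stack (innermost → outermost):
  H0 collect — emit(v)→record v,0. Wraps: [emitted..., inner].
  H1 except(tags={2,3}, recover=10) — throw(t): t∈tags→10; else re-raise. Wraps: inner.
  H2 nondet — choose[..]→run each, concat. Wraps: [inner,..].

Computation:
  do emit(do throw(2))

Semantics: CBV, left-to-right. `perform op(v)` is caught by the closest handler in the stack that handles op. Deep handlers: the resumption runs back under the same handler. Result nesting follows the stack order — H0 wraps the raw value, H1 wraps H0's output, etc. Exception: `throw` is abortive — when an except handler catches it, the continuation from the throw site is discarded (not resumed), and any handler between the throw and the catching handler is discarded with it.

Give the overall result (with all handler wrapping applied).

Answer: [10]

Working:
throw(2) @ H1 caught ⇒ 10
H2 returns [10]
= [10]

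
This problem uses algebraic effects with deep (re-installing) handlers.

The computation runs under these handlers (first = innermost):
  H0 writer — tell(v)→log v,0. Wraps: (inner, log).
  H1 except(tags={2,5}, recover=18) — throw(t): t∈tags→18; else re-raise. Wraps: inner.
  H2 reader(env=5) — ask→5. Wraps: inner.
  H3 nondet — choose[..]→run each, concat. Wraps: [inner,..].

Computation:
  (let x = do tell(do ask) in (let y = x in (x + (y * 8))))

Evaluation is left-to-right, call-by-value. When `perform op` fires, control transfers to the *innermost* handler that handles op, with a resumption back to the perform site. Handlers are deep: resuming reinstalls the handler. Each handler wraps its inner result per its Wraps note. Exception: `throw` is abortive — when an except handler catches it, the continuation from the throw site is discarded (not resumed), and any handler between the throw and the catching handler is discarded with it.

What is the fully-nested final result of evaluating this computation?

Answer: [(0, (5))]

Step-by-step:
ask @ H2 ⇒ 5
tell(5) @ H0 ⇒ log+=5
H0 returns (0, (5))
H1 returns (0, (5))
H2 returns (0, (5))
H3 returns [(0, (5))]
= [(0, (5))]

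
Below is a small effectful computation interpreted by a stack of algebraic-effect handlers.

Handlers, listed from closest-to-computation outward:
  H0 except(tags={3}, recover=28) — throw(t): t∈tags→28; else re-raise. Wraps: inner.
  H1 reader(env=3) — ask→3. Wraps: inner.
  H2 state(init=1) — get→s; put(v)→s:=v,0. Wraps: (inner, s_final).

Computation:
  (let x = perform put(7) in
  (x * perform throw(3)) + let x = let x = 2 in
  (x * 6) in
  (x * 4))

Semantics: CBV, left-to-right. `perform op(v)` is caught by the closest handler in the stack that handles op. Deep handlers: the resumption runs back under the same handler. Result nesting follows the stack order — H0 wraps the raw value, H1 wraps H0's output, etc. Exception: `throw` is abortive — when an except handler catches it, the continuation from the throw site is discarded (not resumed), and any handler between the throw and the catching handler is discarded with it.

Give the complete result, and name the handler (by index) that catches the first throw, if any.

Step-by-step:
put(7) @ H2 ⇒ s:=7
throw(3) @ H0 caught ⇒ 28
H1 returns 28
H2 returns (28, 7)
= (28, 7)

Answer: (28, 7) ; first throw caught by: H0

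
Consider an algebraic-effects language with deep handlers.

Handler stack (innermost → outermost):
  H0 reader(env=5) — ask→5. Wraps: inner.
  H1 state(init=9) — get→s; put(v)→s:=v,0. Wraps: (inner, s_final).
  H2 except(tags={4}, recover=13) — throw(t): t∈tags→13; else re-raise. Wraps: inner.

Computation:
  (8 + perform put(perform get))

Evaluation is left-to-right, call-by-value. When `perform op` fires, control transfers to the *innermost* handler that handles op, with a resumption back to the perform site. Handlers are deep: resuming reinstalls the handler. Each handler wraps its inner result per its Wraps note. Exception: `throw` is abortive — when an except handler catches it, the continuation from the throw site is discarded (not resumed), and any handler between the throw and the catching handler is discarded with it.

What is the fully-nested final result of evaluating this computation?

Working:
get @ H1 ⇒ 9
put(9) @ H1 ⇒ s:=9
H0 returns 8
H1 returns (8, 9)
H2 returns (8, 9)
= (8, 9)

Answer: (8, 9)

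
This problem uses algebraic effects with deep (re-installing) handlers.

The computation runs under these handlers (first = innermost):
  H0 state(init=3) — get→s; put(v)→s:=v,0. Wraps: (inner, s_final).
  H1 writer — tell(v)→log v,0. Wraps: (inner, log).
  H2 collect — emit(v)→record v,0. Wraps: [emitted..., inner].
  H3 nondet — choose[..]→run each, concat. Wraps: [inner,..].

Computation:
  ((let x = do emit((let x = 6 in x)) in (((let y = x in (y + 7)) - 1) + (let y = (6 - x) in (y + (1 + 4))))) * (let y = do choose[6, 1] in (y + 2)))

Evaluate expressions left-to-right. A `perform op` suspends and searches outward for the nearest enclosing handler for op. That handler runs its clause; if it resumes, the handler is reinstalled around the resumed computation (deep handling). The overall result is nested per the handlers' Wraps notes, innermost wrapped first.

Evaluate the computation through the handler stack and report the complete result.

Answer: [[6, ((136, 3), ())], [6, ((51, 3), ())]]

Step-by-step:
emit(6) @ H2 ⇒ out+=6
choose[6, 1] @ H3
  branch[0] choose=6:
    H0 returns (136, 3)
    H1 returns ((136, 3), ())
    H2 returns [6, ((136, 3), ())]
    H3 returns [[6, ((136, 3), ())]]
  branch[1] choose=1:
    H0 returns (51, 3)
    H1 returns ((51, 3), ())
    H2 returns [6, ((51, 3), ())]
    H3 returns [[6, ((51, 3), ())]]
= [[6, ((136, 3), ())], [6, ((51, 3), ())]]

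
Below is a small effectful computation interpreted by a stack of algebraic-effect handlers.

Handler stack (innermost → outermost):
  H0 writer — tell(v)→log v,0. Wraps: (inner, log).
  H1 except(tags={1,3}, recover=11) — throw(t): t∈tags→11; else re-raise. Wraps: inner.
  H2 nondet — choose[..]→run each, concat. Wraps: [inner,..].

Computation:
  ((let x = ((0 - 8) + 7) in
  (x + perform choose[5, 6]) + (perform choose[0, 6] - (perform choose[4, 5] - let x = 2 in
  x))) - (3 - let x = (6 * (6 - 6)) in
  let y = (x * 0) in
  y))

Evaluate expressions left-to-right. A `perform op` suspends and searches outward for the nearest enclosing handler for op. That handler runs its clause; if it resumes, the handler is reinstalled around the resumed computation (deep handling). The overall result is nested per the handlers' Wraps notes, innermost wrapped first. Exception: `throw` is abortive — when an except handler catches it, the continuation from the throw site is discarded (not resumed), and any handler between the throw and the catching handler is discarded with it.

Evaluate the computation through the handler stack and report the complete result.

Answer: [(-1, ()), (-2, ()), (5, ()), (4, ()), (0, ()), (-1, ()), (6, ()), (5, ())]

Working:
choose[5, 6] @ H2
  branch[0] choose=5:
    choose[0, 6] @ H2
      branch[0] choose=0:
        choose[4, 5] @ H2
          branch[0] choose=4:
            H0 returns (-1, ())
            H1 returns (-1, ())
            H2 returns [(-1, ())]
          branch[1] choose=5:
            H0 returns (-2, ())
            H1 returns (-2, ())
            H2 returns [(-2, ())]
      branch[1] choose=6:
        choose[4, 5] @ H2
          branch[0] choose=4:
            H0 returns (5, ())
            H1 returns (5, ())
            H2 returns [(5, ())]
          branch[1] choose=5:
            H0 returns (4, ())
            H1 returns (4, ())
            H2 returns [(4, ())]
  branch[1] choose=6:
    choose[0, 6] @ H2
      branch[0] choose=0:
        choose[4, 5] @ H2
          branch[0] choose=4:
            H0 returns (0, ())
            H1 returns (0, ())
            H2 returns [(0, ())]
          branch[1] choose=5:
            H0 returns (-1, ())
            H1 returns (-1, ())
            H2 returns [(-1, ())]
      branch[1] choose=6:
        choose[4, 5] @ H2
          branch[0] choose=4:
            H0 returns (6, ())
            H1 returns (6, ())
            H2 returns [(6, ())]
          branch[1] choose=5:
            H0 returns (5, ())
            H1 returns (5, ())
            H2 returns [(5, ())]
= [(-1, ()), (-2, ()), (5, ()), (4, ()), (0, ()), (-1, ()), (6, ()), (5, ())]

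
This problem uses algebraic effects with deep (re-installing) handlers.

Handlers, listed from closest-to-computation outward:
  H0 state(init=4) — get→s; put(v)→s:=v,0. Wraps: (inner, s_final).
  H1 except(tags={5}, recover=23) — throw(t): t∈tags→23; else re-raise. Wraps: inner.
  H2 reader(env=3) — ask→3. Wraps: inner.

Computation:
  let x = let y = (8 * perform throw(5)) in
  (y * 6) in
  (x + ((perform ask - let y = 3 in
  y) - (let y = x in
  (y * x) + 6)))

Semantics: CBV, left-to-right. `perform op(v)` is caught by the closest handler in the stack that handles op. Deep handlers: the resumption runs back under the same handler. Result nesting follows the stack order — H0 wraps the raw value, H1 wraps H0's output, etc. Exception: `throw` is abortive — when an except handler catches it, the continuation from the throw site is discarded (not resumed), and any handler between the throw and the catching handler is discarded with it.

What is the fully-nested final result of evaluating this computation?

Answer: 23

Evaluation trace:
throw(5) @ H1 caught ⇒ 23
H2 returns 23
= 23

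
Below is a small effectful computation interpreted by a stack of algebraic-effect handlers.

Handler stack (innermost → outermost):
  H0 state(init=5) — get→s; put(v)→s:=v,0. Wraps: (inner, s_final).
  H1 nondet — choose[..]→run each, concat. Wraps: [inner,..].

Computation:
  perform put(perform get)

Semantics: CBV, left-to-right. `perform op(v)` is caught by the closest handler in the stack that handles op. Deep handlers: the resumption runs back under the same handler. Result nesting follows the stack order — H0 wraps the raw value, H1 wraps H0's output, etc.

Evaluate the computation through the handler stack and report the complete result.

Evaluation trace:
get @ H0 ⇒ 5
put(5) @ H0 ⇒ s:=5
H0 returns (0, 5)
H1 returns [(0, 5)]
= [(0, 5)]

Answer: [(0, 5)]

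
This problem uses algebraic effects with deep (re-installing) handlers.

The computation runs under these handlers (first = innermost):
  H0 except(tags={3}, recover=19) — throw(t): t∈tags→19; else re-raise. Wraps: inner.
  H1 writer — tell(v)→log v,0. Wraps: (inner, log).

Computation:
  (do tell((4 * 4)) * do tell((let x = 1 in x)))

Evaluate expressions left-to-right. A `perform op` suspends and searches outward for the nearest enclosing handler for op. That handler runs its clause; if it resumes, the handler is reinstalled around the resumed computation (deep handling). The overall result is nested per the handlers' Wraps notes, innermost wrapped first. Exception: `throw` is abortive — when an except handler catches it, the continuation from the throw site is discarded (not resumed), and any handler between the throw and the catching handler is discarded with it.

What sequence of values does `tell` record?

Working:
tell(16) @ H1 ⇒ log+=16
tell(1) @ H1 ⇒ log+=1
H0 returns 0
H1 returns (0, (16, 1))
= (0, (16, 1))

Answer: (16, 1)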